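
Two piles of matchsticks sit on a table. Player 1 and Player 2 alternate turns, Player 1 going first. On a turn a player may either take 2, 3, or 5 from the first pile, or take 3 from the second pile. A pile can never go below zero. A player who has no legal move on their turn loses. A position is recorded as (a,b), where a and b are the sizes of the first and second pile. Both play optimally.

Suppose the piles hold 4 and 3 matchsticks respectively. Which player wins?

Player 1 wins.

Positions with no move are L. A position that does have a move is losing for the player to move precisely when every available move leads to a winning position for the opponent. Fill in the labels:
No move ever increases a pile, so every position that can arise here has a ≤ 4 and b ≤ 3; it is enough to label the cells with 0 ≤ a ≤ 4 and 0 ≤ b ≤ 3.
Every move lowers a or b (never raises either), so fill the grid row by row in increasing a, and left to right within a row: each cell's successors are then already labelled.
      b=0  b=1  b=2  b=3
a=0:    L    L    L    W
a=1:    L    L    L    W
a=2:    W    W    W    L
a=3:    W    W    W    L
a=4:    W    W    W    W
Cells with no legal move (terminal, hence L): (0,0), (0,1), (0,2), (1,0), (1,1), (1,2).
The remaining L cells, each justified by listing all of its moves:
(2,3): L (options (0,3)(W), (2,0)(W) are all W)
(3,3): L (options (1,3)(W), (0,3)(W), (3,0)(W) are all W)
Every other cell has at least one move into one of the L cells above, so it is W.
From (4,3) Player 1 can move to (2,3), reaching an L position.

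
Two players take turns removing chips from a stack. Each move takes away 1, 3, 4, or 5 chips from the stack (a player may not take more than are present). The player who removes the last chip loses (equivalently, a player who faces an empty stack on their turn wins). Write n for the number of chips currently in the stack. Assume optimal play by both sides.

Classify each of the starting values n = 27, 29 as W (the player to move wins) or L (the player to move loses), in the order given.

27: L, 29: W

Classify positions by backward induction: terminal positions (no move available) are W. From any other position, the mover wins iff some move reaches an L.
n=0: no move; the opponent has just taken the last chip and therefore loses → W
n=1: →0(W) only, which is W, so L
n=2: →1(L), so W
n=3: →2(W), 0(W) — all W, so L
n=4: →3(L), so W
n=5: →1(L), so W
n=6: →3(L), so W
n=7: →3(L), so W
n=8: →3(L), so W
n=9: →8(W), 6(W), 5(W), 4(W) — all W, so L
n=10: →9(L), so W
n=11: →10(W), 8(W), 7(W), 6(W) — all W, so L
n=12: →11(L), so W
n=13: →9(L), so W
n=14: →11(L), so W
n=15: →11(L), so W
n=16: →11(L), so W
n=17: →16(W), 14(W), 13(W), 12(W) — all W, so L
n=18: →17(L), so W
n=19: →18(W), 16(W), 15(W), 14(W) — all W, so L
n=20: →19(L), so W
n=21: →17(L), so W
n=22: →19(L), so W
n=23: →19(L), so W
n=24: →19(L), so W
n=25: →24(W), 22(W), 21(W), 20(W) — all W, so L
n=26: →25(L), so W
n=27: →26(W), 24(W), 23(W), 22(W) — all W, so L
n=28: →27(L), so W
n=29: →25(L), so W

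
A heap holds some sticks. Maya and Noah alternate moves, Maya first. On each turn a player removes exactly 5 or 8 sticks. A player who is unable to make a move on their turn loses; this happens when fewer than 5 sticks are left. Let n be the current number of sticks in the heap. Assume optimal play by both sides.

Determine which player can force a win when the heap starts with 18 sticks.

Maya wins.

Use the standard recursion: the mover loses at a terminal position; elsewhere, the mover wins exactly when some move hands the opponent an L position.
n=0: no move → L
n=1: no move → L
n=2: no move → L
n=3: no move → L
n=4: no move → L
n=5: can move to 0, which is L ⇒ W
n=6: can move to 1, which is L ⇒ W
n=7: can move to 2, which is L ⇒ W
n=8: can move to 3, which is L ⇒ W
n=9: can move to 4, which is L ⇒ W
n=10: can move to 2, which is L ⇒ W
n=11: can move to 3, which is L ⇒ W
n=12: can move to 4, which is L ⇒ W
n=13: moves to 8(W), 5(W); every one is W ⇒ L
n=14: moves to 9(W), 6(W); every one is W ⇒ L
n=15: moves to 10(W), 7(W); every one is W ⇒ L
n=16: moves to 11(W), 8(W); every one is W ⇒ L
n=17: moves to 12(W), 9(W); every one is W ⇒ L
n=18: can move to 13, which is L ⇒ W
From 18 Maya can remove 5, leaving 13, reaching an L position.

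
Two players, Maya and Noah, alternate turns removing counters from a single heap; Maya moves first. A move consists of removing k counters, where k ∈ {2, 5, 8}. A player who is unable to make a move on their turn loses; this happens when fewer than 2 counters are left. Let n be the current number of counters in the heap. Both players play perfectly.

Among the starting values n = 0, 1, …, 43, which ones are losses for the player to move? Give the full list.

Use the standard recursion: the mover loses at a terminal position; elsewhere, the mover wins exactly when some move hands the opponent an L position.
n=0: no move → L
n=1: no move → L
n=2: W (go to 0, an L position)
n=3: W (go to 1, an L position)
n=4: L (sole option 2(W) is W)
n=5: W (go to 0, an L position)
n=6: W (go to 4, an L position)
n=7: L (options 5(W), 2(W) are all W)
n=8: W (go to 0, an L position)
n=9: W (go to 7, an L position)
n=10: L (options 8(W), 5(W), 2(W) are all W)
n=11: L (options 9(W), 6(W), 3(W) are all W)
n=12: W (go to 10, an L position)
n=13: W (go to 11, an L position)
n=14: L (options 12(W), 9(W), 6(W) are all W)
n=15: W (go to 10, an L position)
n=16: W (go to 14, an L position)
n=17: L (options 15(W), 12(W), 9(W) are all W)
n=18: W (go to 10, an L position)
n=19: W (go to 17, an L position)
n=20: L (options 18(W), 15(W), 12(W) are all W)
n=21: L (options 19(W), 16(W), 13(W) are all W)
n=22: W (go to 20, an L position)
n=23: W (go to 21, an L position)
n=24: L (options 22(W), 19(W), 16(W) are all W)
n=25: W (go to 20, an L position)
n=26: W (go to 24, an L position)
n=27: L (options 25(W), 22(W), 19(W) are all W)
n=28: W (go to 20, an L position)
n=29: W (go to 27, an L position)
n=30: L (options 28(W), 25(W), 22(W) are all W)
n=31: L (options 29(W), 26(W), 23(W) are all W)
n=32: W (go to 30, an L position)
n=33: W (go to 31, an L position)
n=34: L (options 32(W), 29(W), 26(W) are all W)
n=35: W (go to 30, an L position)
n=36: W (go to 34, an L position)
n=37: L (options 35(W), 32(W), 29(W) are all W)
n=38: W (go to 30, an L position)
n=39: W (go to 37, an L position)
n=40: L (options 38(W), 35(W), 32(W) are all W)
n=41: L (options 39(W), 36(W), 33(W) are all W)
n=42: W (go to 40, an L position)
n=43: W (go to 41, an L position)
The losing starting values of n are exactly the entries labelled L in this table (18 of them).

0, 1, 4, 7, 10, 11, 14, 17, 20, 21, 24, 27, 30, 31, 34, 37, 40, 41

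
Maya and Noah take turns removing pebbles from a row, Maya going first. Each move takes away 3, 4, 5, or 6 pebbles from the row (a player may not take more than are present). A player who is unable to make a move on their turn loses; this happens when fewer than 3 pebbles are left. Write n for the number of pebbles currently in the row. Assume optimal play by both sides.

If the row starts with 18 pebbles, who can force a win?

Noah wins.

Use the standard recursion: the mover loses at a terminal position; elsewhere, the mover wins exactly when some move hands the opponent an L position.
n=0: no move → L
n=1: no move → L
n=2: no move → L
n=3: reaches L-position 0 → W
n=4: reaches L-position 1 → W
n=5: reaches L-position 2 → W
n=6: reaches L-position 2 → W
n=7: reaches L-position 2 → W
n=8: reaches L-position 2 → W
n=9: only reaches 6(W), 5(W), 4(W), 3(W), all W → L
n=10: only reaches 7(W), 6(W), 5(W), 4(W), all W → L
n=11: only reaches 8(W), 7(W), 6(W), 5(W), all W → L
n=12: reaches L-position 9 → W
n=13: reaches L-position 10 → W
n=14: reaches L-position 11 → W
n=15: reaches L-position 11 → W
n=16: reaches L-position 11 → W
n=17: reaches L-position 11 → W
n=18: only reaches 15(W), 14(W), 13(W), 12(W), all W → L
Every move from 18 reaches a W position, so the mover loses.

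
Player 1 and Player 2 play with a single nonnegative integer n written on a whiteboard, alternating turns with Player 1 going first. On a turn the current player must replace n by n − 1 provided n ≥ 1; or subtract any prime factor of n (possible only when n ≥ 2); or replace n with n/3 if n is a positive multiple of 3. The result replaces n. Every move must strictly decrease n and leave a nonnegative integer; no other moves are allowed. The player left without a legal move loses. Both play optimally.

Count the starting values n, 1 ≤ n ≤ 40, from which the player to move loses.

10

Classify positions by backward induction: terminal positions (no move available) are L. From any other position, the mover wins iff some move reaches an L.
n=0: no move → L
n=1: →0(L), so W
n=2: →0(L), so W
n=3: →0(L), so W
n=4: →2(W), 3(W) — all W, so L
n=5: →0(L), so W
n=6: →4(L), so W
n=7: →0(L), so W
n=8: →6(W), 7(W) — all W, so L
n=9: →8(L), so W
n=10: →8(L), so W
n=11: →0(L), so W
n=12: →4(L), so W
n=13: →0(L), so W
n=14: →7(W), 12(W), 13(W) — all W, so L
n=15: →14(L), so W
n=16: →14(L), so W
n=17: →0(L), so W
n=18: →6(W), 15(W), 16(W), 17(W) — all W, so L
n=19: →0(L), so W
n=20: →18(L), so W
n=21: →14(L), so W
n=22: →11(W), 20(W), 21(W) — all W, so L
n=23: →0(L), so W
n=24: →8(L), so W
n=25: →20(W), 24(W) — all W, so L
n=26: →25(L), so W
n=27: →9(W), 24(W), 26(W) — all W, so L
n=28: →27(L), so W
n=29: →0(L), so W
n=30: →25(L), so W
n=31: →0(L), so W
n=32: →30(W), 31(W) — all W, so L
n=33: →22(L), so W
n=34: →32(L), so W
n=35: →28(W), 30(W), 34(W) — all W, so L
n=36: →35(L), so W
n=37: →0(L), so W
n=38: →19(W), 36(W), 37(W) — all W, so L
n=39: →38(L), so W
n=40: →35(L), so W
L entries with 1 ≤ n ≤ 40 (n=0 is outside the asked range and is not counted): n = 4, 8, 14, 18, 22, 25, 27, 32, 35, 38; that makes 10.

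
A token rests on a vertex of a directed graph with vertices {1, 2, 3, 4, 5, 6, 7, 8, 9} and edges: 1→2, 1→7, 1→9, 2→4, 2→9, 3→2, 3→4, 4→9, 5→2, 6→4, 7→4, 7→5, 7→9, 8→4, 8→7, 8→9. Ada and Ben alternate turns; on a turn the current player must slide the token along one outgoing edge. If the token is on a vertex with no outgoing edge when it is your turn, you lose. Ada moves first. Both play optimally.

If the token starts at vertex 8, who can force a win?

Ada wins.

Label each position W (a win for the player to move) or L (a loss). A position with no legal move is L; any other position is W exactly when some move reaches an L, and L when every move reaches a W.
Every edge goes from a vertex to one that appears earlier in the order 9, 4, 2, 5, 7, 1, 6, 8, 3, so processing vertices in that order labels each vertex after all of its successors.
9: no outgoing edge → L
4: reaches L-position 9 → W
2: reaches L-position 9 → W
5: only reaches 2(W), which is W → L
7: reaches L-position 5 → W
1: reaches L-position 9 → W
6: only reaches 4(W), which is W → L
8: reaches L-position 9 → W
3: only reaches 2(W), 4(W), all W → L
From 8 Ada can move to 9, reaching an L position.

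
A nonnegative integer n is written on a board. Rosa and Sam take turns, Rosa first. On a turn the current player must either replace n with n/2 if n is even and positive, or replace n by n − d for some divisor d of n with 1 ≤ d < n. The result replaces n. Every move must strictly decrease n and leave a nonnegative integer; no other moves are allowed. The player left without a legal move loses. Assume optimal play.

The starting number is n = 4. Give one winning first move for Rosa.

Build the W/L table. Terminal = L. A non-terminal position is W if it has a move to some L; otherwise it is L.
n=0: no move → L
n=1: no move → L
n=2: can move to 1, which is L ⇒ W
n=3: the only move is to 2(W), a W ⇒ L
n=4: can move to 3, which is L ⇒ W
From 4, the L positions reachable in one move are: 3.

Move to 3.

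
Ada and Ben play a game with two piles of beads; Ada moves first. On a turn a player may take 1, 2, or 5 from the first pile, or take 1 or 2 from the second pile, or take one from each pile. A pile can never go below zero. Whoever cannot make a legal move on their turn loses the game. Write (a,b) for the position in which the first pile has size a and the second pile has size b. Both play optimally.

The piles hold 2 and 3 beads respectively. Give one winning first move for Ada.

Move to (0,3).

Use the standard recursion: the mover loses at a terminal position; elsewhere, the mover wins exactly when some move hands the opponent an L position.
No move ever increases a pile, so every position that can arise here has a ≤ 2 and b ≤ 3; it is enough to label the cells with 0 ≤ a ≤ 2 and 0 ≤ b ≤ 3.
Every move lowers a or b (never raises either), so fill the grid row by row in increasing a, and left to right within a row: each cell's successors are then already labelled.
      b=0  b=1  b=2  b=3
a=0:    L    W    W    L
a=1:    W    W    L    W
a=2:    W    L    W    W
Cells with no legal move (terminal, hence L): (0,0).
The remaining L cells, each justified by listing all of its moves:
(0,3): only reaches (0,2)(W), (0,1)(W), all W → L
(1,2): only reaches (0,2)(W), (1,1)(W), (1,0)(W), (0,1)(W), all W → L
(2,1): only reaches (1,1)(W), (0,1)(W), (2,0)(W), (1,0)(W), all W → L
Every other cell has at least one move into one of the L cells above, so it is W.
From (2,3), the L positions reachable in one move are: (0,3), (2,1), (1,2). Any move reaching one of these is winning.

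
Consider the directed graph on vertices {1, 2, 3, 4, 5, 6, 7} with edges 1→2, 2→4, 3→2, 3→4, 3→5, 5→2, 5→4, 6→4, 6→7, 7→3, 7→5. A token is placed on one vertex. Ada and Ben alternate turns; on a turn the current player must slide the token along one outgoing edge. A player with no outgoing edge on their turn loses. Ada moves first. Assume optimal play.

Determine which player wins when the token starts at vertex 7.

Use the standard recursion: the mover loses at a terminal position; elsewhere, the mover wins exactly when some move hands the opponent an L position.
Every edge goes from a vertex to one that appears earlier in the order 4, 2, 5, 3, 7, 6, 1, so processing vertices in that order labels each vertex after all of its successors.
4: no outgoing edge → L
2: →4(L), so W
5: →4(L), so W
3: →4(L), so W
7: →3(W), 5(W) — all W, so L
6: →7(L), so W
1: →2(W) only, which is W, so L
The starting position 7 is L: whatever Ada does, the opponent receives a W position.

Ben wins.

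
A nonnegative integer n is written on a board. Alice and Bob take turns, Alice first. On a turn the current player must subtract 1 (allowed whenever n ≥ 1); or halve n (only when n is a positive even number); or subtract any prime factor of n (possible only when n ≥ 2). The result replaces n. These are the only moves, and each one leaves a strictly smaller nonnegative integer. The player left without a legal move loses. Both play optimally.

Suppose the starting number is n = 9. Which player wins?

Bob wins.

Build the W/L table. Terminal = L. A non-terminal position is W if it has a move to some L; otherwise it is L.
n=0: no move → L
n=1: can move to 0, which is L ⇒ W
n=2: can move to 0, which is L ⇒ W
n=3: can move to 0, which is L ⇒ W
n=4: moves to 2(W), 3(W); every one is W ⇒ L
n=5: can move to 0, which is L ⇒ W
n=6: can move to 4, which is L ⇒ W
n=7: can move to 0, which is L ⇒ W
n=8: can move to 4, which is L ⇒ W
n=9: moves to 6(W), 8(W); every one is W ⇒ L
Every move from 9 reaches a W position, so the mover loses.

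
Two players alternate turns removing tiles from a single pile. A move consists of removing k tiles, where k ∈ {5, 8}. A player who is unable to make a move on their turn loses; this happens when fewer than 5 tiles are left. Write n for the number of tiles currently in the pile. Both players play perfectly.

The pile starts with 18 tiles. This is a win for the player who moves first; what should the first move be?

Remove 5, leaving 13.

Use the standard recursion: the mover loses at a terminal position; elsewhere, the mover wins exactly when some move hands the opponent an L position.
n=0: no move → L
n=1: no move → L
n=2: no move → L
n=3: no move → L
n=4: no move → L
n=5: →0(L), so W
n=6: →1(L), so W
n=7: →2(L), so W
n=8: →3(L), so W
n=9: →4(L), so W
n=10: →2(L), so W
n=11: →3(L), so W
n=12: →4(L), so W
n=13: →8(W), 5(W) — all W, so L
n=14: →9(W), 6(W) — all W, so L
n=15: →10(W), 7(W) — all W, so L
n=16: →11(W), 8(W) — all W, so L
n=17: →12(W), 9(W) — all W, so L
n=18: →13(L), so W
From 18, the L positions reachable in one move are: 13.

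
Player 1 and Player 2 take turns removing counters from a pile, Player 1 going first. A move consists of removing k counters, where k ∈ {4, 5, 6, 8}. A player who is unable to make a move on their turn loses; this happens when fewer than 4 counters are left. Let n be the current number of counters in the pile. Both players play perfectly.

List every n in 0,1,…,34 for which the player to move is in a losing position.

0, 1, 2, 3, 12, 13, 14, 15, 24, 25, 26, 27

Use the standard recursion: the mover loses at a terminal position; elsewhere, the mover wins exactly when some move hands the opponent an L position.
n=0: no move → L
n=1: no move → L
n=2: no move → L
n=3: no move → L
n=4: W (go to 0, an L position)
n=5: W (go to 1, an L position)
n=6: W (go to 2, an L position)
n=7: W (go to 3, an L position)
n=8: W (go to 3, an L position)
n=9: W (go to 3, an L position)
n=10: W (go to 2, an L position)
n=11: W (go to 3, an L position)
n=12: L (options 8(W), 7(W), 6(W), 4(W) are all W)
n=13: L (options 9(W), 8(W), 7(W), 5(W) are all W)
n=14: L (options 10(W), 9(W), 8(W), 6(W) are all W)
n=15: L (options 11(W), 10(W), 9(W), 7(W) are all W)
n=16: W (go to 12, an L position)
n=17: W (go to 13, an L position)
n=18: W (go to 14, an L position)
n=19: W (go to 15, an L position)
n=20: W (go to 15, an L position)
n=21: W (go to 15, an L position)
n=22: W (go to 14, an L position)
n=23: W (go to 15, an L position)
n=24: L (options 20(W), 19(W), 18(W), 16(W) are all W)
n=25: L (options 21(W), 20(W), 19(W), 17(W) are all W)
n=26: L (options 22(W), 21(W), 20(W), 18(W) are all W)
n=27: L (options 23(W), 22(W), 21(W), 19(W) are all W)
n=28: W (go to 24, an L position)
n=29: W (go to 25, an L position)
n=30: W (go to 26, an L position)
n=31: W (go to 27, an L position)
n=32: W (go to 27, an L position)
n=33: W (go to 27, an L position)
n=34: W (go to 26, an L position)
The losing starting values of n are exactly the entries labelled L in this table (12 of them).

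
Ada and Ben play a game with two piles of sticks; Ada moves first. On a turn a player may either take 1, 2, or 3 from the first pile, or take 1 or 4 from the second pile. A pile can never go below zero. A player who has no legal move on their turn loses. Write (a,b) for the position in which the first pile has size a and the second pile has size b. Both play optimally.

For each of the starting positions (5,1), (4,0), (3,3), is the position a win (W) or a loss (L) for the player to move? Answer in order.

Classify positions by backward induction: terminal positions (no move available) are L. From any other position, the mover wins iff some move reaches an L.
No move ever increases a pile, so every position that can arise here has a ≤ 5 and b ≤ 3; it is enough to label the cells with 0 ≤ a ≤ 5 and 0 ≤ b ≤ 3.
Every move lowers a or b (never raises either), so fill the grid row by row in increasing a, and left to right within a row: each cell's successors are then already labelled.
      b=0  b=1  b=2  b=3
a=0:    L    W    L    W
a=1:    W    L    W    L
a=2:    W    W    W    W
a=3:    W    W    W    W
a=4:    L    W    L    W
a=5:    W    L    W    L
Cells with no legal move (terminal, hence L): (0,0).
The remaining L cells, each justified by listing all of its moves:
(0,2): only reaches (0,1)(W), which is W → L
(1,1): only reaches (0,1)(W), (1,0)(W), all W → L
(1,3): only reaches (0,3)(W), (1,2)(W), all W → L
(4,0): only reaches (3,0)(W), (2,0)(W), (1,0)(W), all W → L
(4,2): only reaches (3,2)(W), (2,2)(W), (1,2)(W), (4,1)(W), all W → L
(5,1): only reaches (4,1)(W), (3,1)(W), (2,1)(W), (5,0)(W), all W → L
(5,3): only reaches (4,3)(W), (3,3)(W), (2,3)(W), (5,2)(W), all W → L
Every other cell has at least one move into one of the L cells above, so it is W.
(5,1): one of the L cells justified above, so L
(4,0): one of the L cells justified above, so L
(3,3): the move to (1,3) reaches an L cell, so W

(5,1): L, (4,0): L, (3,3): W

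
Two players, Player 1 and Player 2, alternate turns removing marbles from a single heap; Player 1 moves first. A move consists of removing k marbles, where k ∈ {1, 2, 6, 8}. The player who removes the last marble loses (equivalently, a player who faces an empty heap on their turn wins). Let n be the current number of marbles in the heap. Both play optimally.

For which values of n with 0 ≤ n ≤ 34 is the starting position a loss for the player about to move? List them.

Work bottom-up. With no move the player to move wins. Otherwise the position is W if at least one move leads to an L position for the opponent, and L if every move leads to a W.
n=0: no move; the opponent has just taken the last marble and therefore loses → W
n=1: only reaches 0(W), which is W → L
n=2: reaches L-position 1 → W
n=3: reaches L-position 1 → W
n=4: only reaches 3(W), 2(W), all W → L
n=5: reaches L-position 4 → W
n=6: reaches L-position 4 → W
n=7: reaches L-position 1 → W
n=8: only reaches 7(W), 6(W), 2(W), 0(W), all W → L
n=9: reaches L-position 8 → W
n=10: reaches L-position 8 → W
n=11: only reaches 10(W), 9(W), 5(W), 3(W), all W → L
n=12: reaches L-position 11 → W
n=13: reaches L-position 11 → W
n=14: reaches L-position 8 → W
n=15: only reaches 14(W), 13(W), 9(W), 7(W), all W → L
n=16: reaches L-position 15 → W
n=17: reaches L-position 15 → W
n=18: only reaches 17(W), 16(W), 12(W), 10(W), all W → L
n=19: reaches L-position 18 → W
n=20: reaches L-position 18 → W
n=21: reaches L-position 15 → W
n=22: only reaches 21(W), 20(W), 16(W), 14(W), all W → L
n=23: reaches L-position 22 → W
n=24: reaches L-position 22 → W
n=25: only reaches 24(W), 23(W), 19(W), 17(W), all W → L
n=26: reaches L-position 25 → W
n=27: reaches L-position 25 → W
n=28: reaches L-position 22 → W
n=29: only reaches 28(W), 27(W), 23(W), 21(W), all W → L
n=30: reaches L-position 29 → W
n=31: reaches L-position 29 → W
n=32: only reaches 31(W), 30(W), 26(W), 24(W), all W → L
n=33: reaches L-position 32 → W
n=34: reaches L-position 32 → W
The losing starting values of n are exactly the entries labelled L in this table (10 of them).

1, 4, 8, 11, 15, 18, 22, 25, 29, 32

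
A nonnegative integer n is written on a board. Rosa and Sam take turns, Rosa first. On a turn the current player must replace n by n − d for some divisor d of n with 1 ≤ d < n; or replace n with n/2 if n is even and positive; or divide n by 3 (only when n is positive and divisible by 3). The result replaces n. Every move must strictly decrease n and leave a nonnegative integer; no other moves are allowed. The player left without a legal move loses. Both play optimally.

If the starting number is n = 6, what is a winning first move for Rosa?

Use the standard recursion: the mover loses at a terminal position; elsewhere, the mover wins exactly when some move hands the opponent an L position.
n=0: no move → L
n=1: no move → L
n=2: reaches L-position 1 → W
n=3: reaches L-position 1 → W
n=4: only reaches 2(W), 3(W), all W → L
n=5: reaches L-position 4 → W
n=6: reaches L-position 4 → W
From 6, the L positions reachable in one move are: 4.

Move to 4.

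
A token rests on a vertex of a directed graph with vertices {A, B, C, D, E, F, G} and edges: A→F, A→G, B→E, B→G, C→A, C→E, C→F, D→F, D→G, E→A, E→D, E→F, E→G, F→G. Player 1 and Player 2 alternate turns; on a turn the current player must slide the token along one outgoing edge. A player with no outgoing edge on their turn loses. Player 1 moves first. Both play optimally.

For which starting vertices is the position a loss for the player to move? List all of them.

C, G

Classify positions by backward induction: terminal positions (no move available) are L. From any other position, the mover wins iff some move reaches an L.
Every edge goes from a vertex to one that appears earlier in the order G, F, D, A, E, C, B, so processing vertices in that order labels each vertex after all of its successors.
G: no outgoing edge → L
F: reaches L-position G → W
D: reaches L-position G → W
A: reaches L-position G → W
E: reaches L-position G → W
C: only reaches E(W), A(W), F(W), all W → L
B: reaches L-position G → W
The losing starting vertices are exactly the entries labelled L in this table (2 of them).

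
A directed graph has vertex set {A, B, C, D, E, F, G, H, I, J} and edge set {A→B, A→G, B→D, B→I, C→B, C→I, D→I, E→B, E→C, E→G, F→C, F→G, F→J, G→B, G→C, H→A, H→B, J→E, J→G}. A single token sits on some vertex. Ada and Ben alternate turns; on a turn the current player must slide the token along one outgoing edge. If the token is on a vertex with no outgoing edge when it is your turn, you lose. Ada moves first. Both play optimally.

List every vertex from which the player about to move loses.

Positions with no move are L. A position that does have a move is losing for the player to move precisely when every available move leads to a winning position for the opponent. Fill in the labels:
Every edge goes from a vertex to one that appears earlier in the order I, D, B, C, G, E, A, H, J, F, so processing vertices in that order labels each vertex after all of its successors.
I: no outgoing edge → L
D: →I(L), so W
B: →I(L), so W
C: →I(L), so W
G: →C(W), B(W) — all W, so L
E: →G(L), so W
A: →G(L), so W
H: →A(W), B(W) — all W, so L
J: →G(L), so W
F: →G(L), so W
The losing starting vertices are exactly the entries labelled L in this table (3 of them).

G, H, I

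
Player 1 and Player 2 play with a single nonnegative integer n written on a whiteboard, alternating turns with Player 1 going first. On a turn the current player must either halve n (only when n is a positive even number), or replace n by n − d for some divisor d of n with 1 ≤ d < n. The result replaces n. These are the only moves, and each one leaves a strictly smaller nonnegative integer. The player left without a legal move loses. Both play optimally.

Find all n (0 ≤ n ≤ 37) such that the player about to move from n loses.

Work bottom-up. With no move the player to move loses. Otherwise the position is W if at least one move leads to an L position for the opponent, and L if every move leads to a W.
n=0: no move → L
n=1: no move → L
n=2: reaches L-position 1 → W
n=3: only reaches 2(W), which is W → L
n=4: reaches L-position 3 → W
n=5: only reaches 4(W), which is W → L
n=6: reaches L-position 3 → W
n=7: only reaches 6(W), which is W → L
n=8: reaches L-position 7 → W
n=9: only reaches 6(W), 8(W), all W → L
n=10: reaches L-position 5 → W
n=11: only reaches 10(W), which is W → L
n=12: reaches L-position 9 → W
n=13: only reaches 12(W), which is W → L
n=14: reaches L-position 7 → W
n=15: only reaches 10(W), 12(W), 14(W), all W → L
n=16: reaches L-position 15 → W
n=17: only reaches 16(W), which is W → L
n=18: reaches L-position 9 → W
n=19: only reaches 18(W), which is W → L
n=20: reaches L-position 15 → W
n=21: only reaches 14(W), 18(W), 20(W), all W → L
n=22: reaches L-position 11 → W
n=23: only reaches 22(W), which is W → L
n=24: reaches L-position 21 → W
n=25: only reaches 20(W), 24(W), all W → L
n=26: reaches L-position 13 → W
n=27: only reaches 18(W), 24(W), 26(W), all W → L
n=28: reaches L-position 21 → W
n=29: only reaches 28(W), which is W → L
n=30: reaches L-position 15 → W
n=31: only reaches 30(W), which is W → L
n=32: reaches L-position 31 → W
n=33: only reaches 22(W), 30(W), 32(W), all W → L
n=34: reaches L-position 17 → W
n=35: only reaches 28(W), 30(W), 34(W), all W → L
n=36: reaches L-position 27 → W
n=37: only reaches 36(W), which is W → L
Reading off the rows marked L gives the requested list; there are 20 such values of n.

0, 1, 3, 5, 7, 9, 11, 13, 15, 17, 19, 21, 23, 25, 27, 29, 31, 33, 35, 37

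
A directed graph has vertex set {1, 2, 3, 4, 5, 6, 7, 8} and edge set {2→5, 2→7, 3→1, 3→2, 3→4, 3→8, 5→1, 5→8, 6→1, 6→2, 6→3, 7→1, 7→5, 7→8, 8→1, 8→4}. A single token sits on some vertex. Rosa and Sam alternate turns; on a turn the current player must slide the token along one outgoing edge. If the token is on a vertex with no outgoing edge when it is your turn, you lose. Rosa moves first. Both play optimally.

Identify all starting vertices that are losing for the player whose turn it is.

1, 2, 4

Positions with no move are L. A position that does have a move is losing for the player to move precisely when every available move leads to a winning position for the opponent. Fill in the labels:
Every edge goes from a vertex to one that appears earlier in the order 1, 4, 8, 5, 7, 2, 3, 6, so processing vertices in that order labels each vertex after all of its successors.
1: no outgoing edge → L
4: no outgoing edge → L
8: reaches L-position 4 → W
5: reaches L-position 1 → W
7: reaches L-position 1 → W
2: only reaches 7(W), 5(W), all W → L
3: reaches L-position 2 → W
6: reaches L-position 2 → W
Reading off the rows marked L gives the requested list; there are 3 such vertices.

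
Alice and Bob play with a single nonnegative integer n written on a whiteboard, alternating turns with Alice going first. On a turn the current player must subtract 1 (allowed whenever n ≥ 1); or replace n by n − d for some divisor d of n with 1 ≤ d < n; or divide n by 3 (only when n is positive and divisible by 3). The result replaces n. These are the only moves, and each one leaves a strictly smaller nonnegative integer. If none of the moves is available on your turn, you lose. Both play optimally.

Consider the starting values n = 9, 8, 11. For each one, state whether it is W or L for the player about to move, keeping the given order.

Positions with no move are L. A position that does have a move is losing for the player to move precisely when every available move leads to a winning position for the opponent. Fill in the labels:
n=0: no move → L
n=1: reaches L-position 0 → W
n=2: only reaches 1(W), which is W → L
n=3: reaches L-position 2 → W
n=4: reaches L-position 2 → W
n=5: only reaches 4(W), which is W → L
n=6: reaches L-position 2 → W
n=7: only reaches 6(W), which is W → L
n=8: reaches L-position 7 → W
n=9: only reaches 3(W), 6(W), 8(W), all W → L
n=10: reaches L-position 5 → W
n=11: only reaches 10(W), which is W → L

9: L, 8: W, 11: L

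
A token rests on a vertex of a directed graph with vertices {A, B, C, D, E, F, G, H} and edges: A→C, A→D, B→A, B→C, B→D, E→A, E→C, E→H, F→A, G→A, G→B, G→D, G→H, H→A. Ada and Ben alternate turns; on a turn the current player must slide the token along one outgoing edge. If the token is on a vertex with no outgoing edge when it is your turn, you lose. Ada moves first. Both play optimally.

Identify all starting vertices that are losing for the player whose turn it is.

C, D, F, H

Work bottom-up. With no move the player to move loses. Otherwise the position is W if at least one move leads to an L position for the opponent, and L if every move leads to a W.
Every edge goes from a vertex to one that appears earlier in the order D, C, A, H, B, G, F, E, so processing vertices in that order labels each vertex after all of its successors.
D: no outgoing edge → L
C: no outgoing edge → L
A: can move to C, which is L ⇒ W
H: the only move is to A(W), a W ⇒ L
B: can move to C, which is L ⇒ W
G: can move to H, which is L ⇒ W
F: the only move is to A(W), a W ⇒ L
E: can move to H, which is L ⇒ W
Reading off the rows marked L gives the requested list; there are 4 such vertices.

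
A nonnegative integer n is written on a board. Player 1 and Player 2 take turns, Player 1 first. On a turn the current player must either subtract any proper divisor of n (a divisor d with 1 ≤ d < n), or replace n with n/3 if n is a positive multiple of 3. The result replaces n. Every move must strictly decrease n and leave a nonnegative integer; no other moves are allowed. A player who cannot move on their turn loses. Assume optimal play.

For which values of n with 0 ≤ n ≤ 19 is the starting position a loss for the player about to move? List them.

0, 1, 4, 7, 9, 11, 13, 15, 17, 19

Build the W/L table. Terminal = L. A non-terminal position is W if it has a move to some L; otherwise it is L.
n=0: no move → L
n=1: no move → L
n=2: →1(L), so W
n=3: →1(L), so W
n=4: →2(W), 3(W) — all W, so L
n=5: →4(L), so W
n=6: →4(L), so W
n=7: →6(W) only, which is W, so L
n=8: →4(L), so W
n=9: →3(W), 6(W), 8(W) — all W, so L
n=10: →9(L), so W
n=11: →10(W) only, which is W, so L
n=12: →4(L), so W
n=13: →12(W) only, which is W, so L
n=14: →7(L), so W
n=15: →5(W), 10(W), 12(W), 14(W) — all W, so L
n=16: →15(L), so W
n=17: →16(W) only, which is W, so L
n=18: →9(L), so W
n=19: →18(W) only, which is W, so L
The losing starting values of n are exactly the entries labelled L in this table (10 of them).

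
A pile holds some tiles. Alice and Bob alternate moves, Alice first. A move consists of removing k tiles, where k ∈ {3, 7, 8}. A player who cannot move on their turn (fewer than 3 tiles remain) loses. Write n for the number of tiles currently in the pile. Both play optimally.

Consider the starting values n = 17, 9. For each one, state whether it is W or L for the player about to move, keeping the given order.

Use the standard recursion: the mover loses at a terminal position; elsewhere, the mover wins exactly when some move hands the opponent an L position.
n=0: no move → L
n=1: no move → L
n=2: no move → L
n=3: W (go to 0, an L position)
n=4: W (go to 1, an L position)
n=5: W (go to 2, an L position)
n=6: L (sole option 3(W) is W)
n=7: W (go to 0, an L position)
n=8: W (go to 1, an L position)
n=9: W (go to 6, an L position)
n=10: W (go to 2, an L position)
n=11: L (options 8(W), 4(W), 3(W) are all W)
n=12: L (options 9(W), 5(W), 4(W) are all W)
n=13: W (go to 6, an L position)
n=14: W (go to 11, an L position)
n=15: W (go to 12, an L position)
n=16: L (options 13(W), 9(W), 8(W) are all W)
n=17: L (options 14(W), 10(W), 9(W) are all W)

17: L, 9: W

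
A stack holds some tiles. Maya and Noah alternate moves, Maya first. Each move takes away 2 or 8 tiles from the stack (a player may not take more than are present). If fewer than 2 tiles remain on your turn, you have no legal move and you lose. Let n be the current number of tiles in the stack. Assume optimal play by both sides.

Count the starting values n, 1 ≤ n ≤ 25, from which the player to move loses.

11

Build the W/L table. Terminal = L. A non-terminal position is W if it has a move to some L; otherwise it is L.
n=0: no move → L
n=1: no move → L
n=2: can move to 0, which is L ⇒ W
n=3: can move to 1, which is L ⇒ W
n=4: the only move is to 2(W), a W ⇒ L
n=5: the only move is to 3(W), a W ⇒ L
n=6: can move to 4, which is L ⇒ W
n=7: can move to 5, which is L ⇒ W
n=8: can move to 0, which is L ⇒ W
n=9: can move to 1, which is L ⇒ W
n=10: moves to 8(W), 2(W); every one is W ⇒ L
n=11: moves to 9(W), 3(W); every one is W ⇒ L
n=12: can move to 10, which is L ⇒ W
n=13: can move to 11, which is L ⇒ W
n=14: moves to 12(W), 6(W); every one is W ⇒ L
n=15: moves to 13(W), 7(W); every one is W ⇒ L
n=16: can move to 14, which is L ⇒ W
n=17: can move to 15, which is L ⇒ W
n=18: can move to 10, which is L ⇒ W
n=19: can move to 11, which is L ⇒ W
n=20: moves to 18(W), 12(W); every one is W ⇒ L
n=21: moves to 19(W), 13(W); every one is W ⇒ L
n=22: can move to 20, which is L ⇒ W
n=23: can move to 21, which is L ⇒ W
n=24: moves to 22(W), 16(W); every one is W ⇒ L
n=25: moves to 23(W), 17(W); every one is W ⇒ L
L entries with 1 ≤ n ≤ 25 (n=0 is outside the asked range and is not counted): n = 1, 4, 5, 10, 11, 14, 15, 20, 21, 24, 25; that makes 11.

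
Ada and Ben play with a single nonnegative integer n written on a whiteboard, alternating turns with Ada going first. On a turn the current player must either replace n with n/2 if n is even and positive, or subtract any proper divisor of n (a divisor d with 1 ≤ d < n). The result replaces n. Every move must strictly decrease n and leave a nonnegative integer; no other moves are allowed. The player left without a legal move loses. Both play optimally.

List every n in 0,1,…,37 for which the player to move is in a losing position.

Work bottom-up. With no move the player to move loses. Otherwise the position is W if at least one move leads to an L position for the opponent, and L if every move leads to a W.
n=0: no move → L
n=1: no move → L
n=2: W (go to 1, an L position)
n=3: L (sole option 2(W) is W)
n=4: W (go to 3, an L position)
n=5: L (sole option 4(W) is W)
n=6: W (go to 3, an L position)
n=7: L (sole option 6(W) is W)
n=8: W (go to 7, an L position)
n=9: L (options 6(W), 8(W) are all W)
n=10: W (go to 5, an L position)
n=11: L (sole option 10(W) is W)
n=12: W (go to 9, an L position)
n=13: L (sole option 12(W) is W)
n=14: W (go to 7, an L position)
n=15: L (options 10(W), 12(W), 14(W) are all W)
n=16: W (go to 15, an L position)
n=17: L (sole option 16(W) is W)
n=18: W (go to 9, an L position)
n=19: L (sole option 18(W) is W)
n=20: W (go to 15, an L position)
n=21: L (options 14(W), 18(W), 20(W) are all W)
n=22: W (go to 11, an L position)
n=23: L (sole option 22(W) is W)
n=24: W (go to 21, an L position)
n=25: L (options 20(W), 24(W) are all W)
n=26: W (go to 13, an L position)
n=27: L (options 18(W), 24(W), 26(W) are all W)
n=28: W (go to 21, an L position)
n=29: L (sole option 28(W) is W)
n=30: W (go to 15, an L position)
n=31: L (sole option 30(W) is W)
n=32: W (go to 31, an L position)
n=33: L (options 22(W), 30(W), 32(W) are all W)
n=34: W (go to 17, an L position)
n=35: L (options 28(W), 30(W), 34(W) are all W)
n=36: W (go to 27, an L position)
n=37: L (sole option 36(W) is W)
Reading off the rows marked L gives the requested list; there are 20 such values of n.

0, 1, 3, 5, 7, 9, 11, 13, 15, 17, 19, 21, 23, 25, 27, 29, 31, 33, 35, 37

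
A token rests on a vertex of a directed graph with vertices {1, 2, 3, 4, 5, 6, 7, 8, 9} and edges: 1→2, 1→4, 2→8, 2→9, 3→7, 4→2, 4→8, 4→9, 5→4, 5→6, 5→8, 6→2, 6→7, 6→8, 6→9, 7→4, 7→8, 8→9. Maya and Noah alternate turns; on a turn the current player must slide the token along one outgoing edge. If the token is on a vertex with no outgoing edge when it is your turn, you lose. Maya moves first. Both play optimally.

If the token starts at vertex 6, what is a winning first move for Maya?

Move to 7.

Compute win/loss labels from the base case upward. A position with no move is L. Any other position is W if it can reach an L in one move, else L.
Every edge goes from a vertex to one that appears earlier in the order 9, 8, 2, 4, 7, 3, 6, 1, 5, so processing vertices in that order labels each vertex after all of its successors.
9: no outgoing edge → L
8: can move to 9, which is L ⇒ W
2: can move to 9, which is L ⇒ W
4: can move to 9, which is L ⇒ W
7: moves to 4(W), 8(W); every one is W ⇒ L
3: can move to 7, which is L ⇒ W
6: can move to 7, which is L ⇒ W
1: moves to 4(W), 2(W); every one is W ⇒ L
5: moves to 6(W), 4(W), 8(W); every one is W ⇒ L
From 6, the L positions reachable in one move are: 7, 9. Any move reaching one of these is winning.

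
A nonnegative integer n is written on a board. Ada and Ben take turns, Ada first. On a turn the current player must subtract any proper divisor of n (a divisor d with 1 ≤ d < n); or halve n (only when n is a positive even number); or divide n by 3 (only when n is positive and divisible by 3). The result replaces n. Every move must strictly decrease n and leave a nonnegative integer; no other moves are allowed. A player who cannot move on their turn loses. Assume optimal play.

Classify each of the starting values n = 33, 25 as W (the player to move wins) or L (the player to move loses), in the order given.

Build the W/L table. Terminal = L. A non-terminal position is W if it has a move to some L; otherwise it is L.
n=0: no move → L
n=1: no move → L
n=2: →1(L), so W
n=3: →1(L), so W
n=4: →2(W), 3(W) — all W, so L
n=5: →4(L), so W
n=6: →4(L), so W
n=7: →6(W) only, which is W, so L
n=8: →4(L), so W
n=9: →3(W), 6(W), 8(W) — all W, so L
n=10: →9(L), so W
n=11: →10(W) only, which is W, so L
n=12: →4(L), so W
n=13: →12(W) only, which is W, so L
n=14: →7(L), so W
n=15: →5(W), 10(W), 12(W), 14(W) — all W, so L
n=16: →15(L), so W
n=17: →16(W) only, which is W, so L
n=18: →9(L), so W
n=19: →18(W) only, which is W, so L
n=20: →15(L), so W
n=21: →7(L), so W
n=22: →11(L), so W
n=23: →22(W) only, which is W, so L
n=24: →23(L), so W
n=25: →20(W), 24(W) — all W, so L
n=26: →13(L), so W
n=27: →9(L), so W
n=28: →14(W), 21(W), 24(W), 26(W), 27(W) — all W, so L
n=29: →28(L), so W
n=30: →15(L), so W
n=31: →30(W) only, which is W, so L
n=32: →28(L), so W
n=33: →11(L), so W

33: W, 25: L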